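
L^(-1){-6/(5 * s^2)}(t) -6 * t/5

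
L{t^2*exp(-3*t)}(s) 2/(s+3)^3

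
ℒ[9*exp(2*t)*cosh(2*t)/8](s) 9*(s - 2)/(8*s*(s - 4))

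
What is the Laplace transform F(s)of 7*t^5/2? 420/s^6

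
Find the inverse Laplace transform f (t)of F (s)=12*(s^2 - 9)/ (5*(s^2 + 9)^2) 12*t*cos (3*t)/5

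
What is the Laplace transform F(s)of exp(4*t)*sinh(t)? 1/((s - 4)^2-1)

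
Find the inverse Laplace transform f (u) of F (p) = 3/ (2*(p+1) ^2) 3*u*exp (-u) /2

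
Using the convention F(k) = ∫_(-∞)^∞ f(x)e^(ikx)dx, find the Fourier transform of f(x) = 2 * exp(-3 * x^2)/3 2 * sqrt(3) * sqrt(pi) * exp(-k^2/12)/9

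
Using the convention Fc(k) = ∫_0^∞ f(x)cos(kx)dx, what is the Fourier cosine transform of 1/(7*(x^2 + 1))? pi*exp(-k)/14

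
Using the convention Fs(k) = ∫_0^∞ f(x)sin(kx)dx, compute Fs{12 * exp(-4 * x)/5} 12 * k/(5 * (k^2 + 16))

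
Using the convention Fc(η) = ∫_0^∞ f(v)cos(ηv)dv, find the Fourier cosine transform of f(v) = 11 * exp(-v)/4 11/(4 * (η^2 + 1))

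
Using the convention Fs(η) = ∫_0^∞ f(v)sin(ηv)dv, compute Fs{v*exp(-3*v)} 6*η/(η^2 + 9)^2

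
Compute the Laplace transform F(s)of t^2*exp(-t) 2/(s + 1)^3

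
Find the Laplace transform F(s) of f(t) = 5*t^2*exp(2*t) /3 10/(3*(s - 2) ^3) 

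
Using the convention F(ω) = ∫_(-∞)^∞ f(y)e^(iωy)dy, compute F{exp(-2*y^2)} sqrt(2)*sqrt(pi)*exp(-ω^2/8)/2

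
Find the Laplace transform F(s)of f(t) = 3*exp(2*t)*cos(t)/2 3*(s - 2)/(2*((s - 2)^2+1))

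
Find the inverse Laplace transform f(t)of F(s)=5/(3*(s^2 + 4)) 5*sin(2*t)/6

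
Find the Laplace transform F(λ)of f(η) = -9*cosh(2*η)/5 -9*λ/(5*λ^2 - 20)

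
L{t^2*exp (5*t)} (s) 2/ (s - 5)^3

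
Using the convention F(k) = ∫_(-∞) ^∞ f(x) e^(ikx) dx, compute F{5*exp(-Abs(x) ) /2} 5/(k^2+1) 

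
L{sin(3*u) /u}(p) atan(3/p) 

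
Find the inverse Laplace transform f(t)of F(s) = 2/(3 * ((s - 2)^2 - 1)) 2 * exp(2 * t) * sinh(t)/3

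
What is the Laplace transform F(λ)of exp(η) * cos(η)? (λ - 1)/((λ - 1)^2+1)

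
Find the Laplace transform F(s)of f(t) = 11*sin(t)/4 11/(4*(s^2 + 1))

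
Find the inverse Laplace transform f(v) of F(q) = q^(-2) v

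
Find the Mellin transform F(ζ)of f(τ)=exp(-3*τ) gamma(ζ)/3^ζ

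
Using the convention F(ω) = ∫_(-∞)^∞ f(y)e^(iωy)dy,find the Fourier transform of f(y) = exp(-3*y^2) sqrt(3)*sqrt(pi)*exp(-ω^2/12)/3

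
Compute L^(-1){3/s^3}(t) 3*t^2/2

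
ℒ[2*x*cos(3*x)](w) 2*(w^2 - 9)/(w^2 + 9)^2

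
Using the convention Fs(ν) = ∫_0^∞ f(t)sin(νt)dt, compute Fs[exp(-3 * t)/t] atan(ν/3)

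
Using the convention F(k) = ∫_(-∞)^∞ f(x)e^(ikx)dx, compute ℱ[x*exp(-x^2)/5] I*sqrt(pi)*k*exp(-k^2/4)/10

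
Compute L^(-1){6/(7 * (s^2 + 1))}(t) 6 * sin(t)/7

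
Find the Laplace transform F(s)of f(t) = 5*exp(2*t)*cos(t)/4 5*(s - 2)/(4*((s - 2)^2+1))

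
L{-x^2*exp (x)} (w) -2/ (w - 1)^3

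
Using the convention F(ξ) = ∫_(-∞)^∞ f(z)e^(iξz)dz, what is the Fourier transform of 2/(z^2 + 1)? 2*pi*exp(-Abs(ξ))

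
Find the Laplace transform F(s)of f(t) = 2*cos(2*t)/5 2*s/(5*(s^2 + 4))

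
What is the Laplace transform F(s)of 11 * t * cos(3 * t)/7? 11 * (s^2 - 9)/(7 * (s^2 + 9)^2)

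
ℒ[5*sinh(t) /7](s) 5/(7*(s^2 - 1) ) 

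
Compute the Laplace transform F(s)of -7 -7/s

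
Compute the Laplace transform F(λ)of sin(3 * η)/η atan(3/λ)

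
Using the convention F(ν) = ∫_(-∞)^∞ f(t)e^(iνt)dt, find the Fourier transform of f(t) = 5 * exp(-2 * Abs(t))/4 5/(ν^2 + 4)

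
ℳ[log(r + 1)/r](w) -pi * csc(pi * w)/(w - 1)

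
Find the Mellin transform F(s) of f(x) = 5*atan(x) -5*pi*sec(pi*s/2) /(2*s) 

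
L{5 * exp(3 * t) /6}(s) 5/(6 * (s - 3) ) 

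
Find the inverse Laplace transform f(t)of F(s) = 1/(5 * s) 1/5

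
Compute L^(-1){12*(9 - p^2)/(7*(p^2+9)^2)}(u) -12*u*cos(3*u)/7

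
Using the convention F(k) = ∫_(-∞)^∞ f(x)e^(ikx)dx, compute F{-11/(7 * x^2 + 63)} -11 * pi * exp(-3 * Abs(k))/21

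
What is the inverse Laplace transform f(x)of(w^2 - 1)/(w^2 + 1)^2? x * cos(x)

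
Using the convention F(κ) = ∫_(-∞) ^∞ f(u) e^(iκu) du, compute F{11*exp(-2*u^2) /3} 11*sqrt(2)*sqrt(pi)*exp(-κ^2/8) /6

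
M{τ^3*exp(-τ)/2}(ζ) gamma(ζ + 3)/2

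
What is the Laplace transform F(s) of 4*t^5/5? 96/s^6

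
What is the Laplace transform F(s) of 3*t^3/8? 9/(4*s^4) 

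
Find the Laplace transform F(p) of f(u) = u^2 2/p^3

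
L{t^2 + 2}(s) 2/s^3 + 2/s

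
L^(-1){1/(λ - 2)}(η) exp(2 * η)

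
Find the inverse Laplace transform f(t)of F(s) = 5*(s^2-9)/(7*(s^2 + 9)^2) 5*t*cos(3*t)/7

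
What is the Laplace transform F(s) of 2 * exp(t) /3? 2/(3 * (s - 1) ) 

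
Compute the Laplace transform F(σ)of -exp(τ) -1/(σ - 1)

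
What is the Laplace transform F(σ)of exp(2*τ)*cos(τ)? (σ - 2)/((σ - 2)^2 + 1)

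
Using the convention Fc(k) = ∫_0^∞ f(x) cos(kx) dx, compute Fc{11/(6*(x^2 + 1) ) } 11*pi*exp(-k) /12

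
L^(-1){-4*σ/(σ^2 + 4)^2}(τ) -τ*sin(2*τ)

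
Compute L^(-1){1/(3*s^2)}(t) t/3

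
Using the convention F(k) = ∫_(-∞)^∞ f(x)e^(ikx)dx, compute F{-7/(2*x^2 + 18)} -7*pi*exp(-3*Abs(k))/6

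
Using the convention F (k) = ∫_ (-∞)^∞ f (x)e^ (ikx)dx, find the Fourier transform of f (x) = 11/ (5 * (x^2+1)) 11 * pi * exp (-Abs (k))/5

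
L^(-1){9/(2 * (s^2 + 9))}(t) 3 * sin(3 * t)/2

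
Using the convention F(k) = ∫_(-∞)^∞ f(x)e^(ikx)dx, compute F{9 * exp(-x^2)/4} 9 * sqrt(pi) * exp(-k^2/4)/4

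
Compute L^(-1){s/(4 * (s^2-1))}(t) cosh(t)/4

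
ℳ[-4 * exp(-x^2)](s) -2 * gamma(s/2)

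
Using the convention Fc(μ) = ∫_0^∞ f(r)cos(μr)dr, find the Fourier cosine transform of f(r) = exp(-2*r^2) sqrt(2)*sqrt(pi)*exp(-μ^2/8)/4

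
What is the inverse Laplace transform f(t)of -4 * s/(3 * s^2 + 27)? -4 * cos(3 * t)/3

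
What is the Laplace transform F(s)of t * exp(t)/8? 1/(8 * (s - 1)^2)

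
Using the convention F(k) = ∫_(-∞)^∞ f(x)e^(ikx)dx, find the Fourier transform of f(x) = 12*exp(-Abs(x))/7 24/(7*(k^2 + 1))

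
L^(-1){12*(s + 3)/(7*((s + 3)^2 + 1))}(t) 12*exp(-3*t)*cos(t)/7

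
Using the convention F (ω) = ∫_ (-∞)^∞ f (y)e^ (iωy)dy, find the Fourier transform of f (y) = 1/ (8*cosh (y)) pi/ (8*cosh (pi*ω/2))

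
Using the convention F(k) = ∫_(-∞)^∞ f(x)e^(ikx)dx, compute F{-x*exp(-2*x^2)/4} -sqrt(2)*I*sqrt(pi)*k*exp(-k^2/8)/32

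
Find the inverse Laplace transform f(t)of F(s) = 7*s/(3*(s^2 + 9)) 7*cos(3*t)/3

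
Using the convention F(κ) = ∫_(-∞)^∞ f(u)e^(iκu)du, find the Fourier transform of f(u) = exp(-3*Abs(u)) 6/(κ^2 + 9)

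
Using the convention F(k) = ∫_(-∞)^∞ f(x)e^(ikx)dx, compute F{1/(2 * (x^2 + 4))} pi * exp(-2 * Abs(k))/4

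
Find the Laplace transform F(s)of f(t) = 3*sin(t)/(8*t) 3*atan(1/s)/8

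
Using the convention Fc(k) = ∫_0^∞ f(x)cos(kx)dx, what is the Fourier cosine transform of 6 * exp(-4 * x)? 24/(k^2 + 16)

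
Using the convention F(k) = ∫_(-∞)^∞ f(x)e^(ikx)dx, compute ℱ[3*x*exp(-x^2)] 3*I*sqrt(pi)*k*exp(-k^2/4)/2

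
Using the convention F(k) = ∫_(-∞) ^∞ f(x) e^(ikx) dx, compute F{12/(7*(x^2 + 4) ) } 6*pi*exp(-2*Abs(k) ) /7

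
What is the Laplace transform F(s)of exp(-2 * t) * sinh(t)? 1/((s + 2)^2 - 1)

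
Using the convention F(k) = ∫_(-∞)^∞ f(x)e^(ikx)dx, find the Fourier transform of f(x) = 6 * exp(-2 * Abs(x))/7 24/(7 * (k^2 + 4))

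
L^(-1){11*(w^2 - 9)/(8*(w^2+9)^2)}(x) 11*x*cos(3*x)/8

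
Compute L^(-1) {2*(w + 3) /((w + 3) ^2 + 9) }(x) 2*exp(-3*x)*cos(3*x) 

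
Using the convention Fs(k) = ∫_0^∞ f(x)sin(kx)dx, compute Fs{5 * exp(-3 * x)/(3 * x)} 5 * atan(k/3)/3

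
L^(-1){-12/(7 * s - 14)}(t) -12 * exp(2 * t)/7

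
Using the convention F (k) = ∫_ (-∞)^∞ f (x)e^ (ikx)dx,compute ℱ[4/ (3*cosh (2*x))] 2*pi/ (3*cosh (pi*k/4))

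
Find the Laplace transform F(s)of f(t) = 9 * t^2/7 18/(7 * s^3)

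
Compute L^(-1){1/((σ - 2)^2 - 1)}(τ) exp(2 * τ) * sinh(τ)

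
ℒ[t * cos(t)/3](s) (s^2 - 1)/(3 * (s^2 + 1)^2)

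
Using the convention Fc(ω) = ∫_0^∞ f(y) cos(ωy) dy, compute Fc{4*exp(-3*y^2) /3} 2*sqrt(3)*sqrt(pi)*exp(-ω^2/12) /9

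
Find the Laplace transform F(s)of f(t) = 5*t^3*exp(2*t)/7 30/(7*(s - 2)^4)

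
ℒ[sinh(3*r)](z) 3/(z^2 - 9)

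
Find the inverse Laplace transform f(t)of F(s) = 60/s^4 10*t^3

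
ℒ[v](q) q^(-2) 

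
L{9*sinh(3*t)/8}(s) 27/(8*(s^2 - 9))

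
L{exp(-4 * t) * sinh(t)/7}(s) 1/(7 * ((s + 4)^2-1))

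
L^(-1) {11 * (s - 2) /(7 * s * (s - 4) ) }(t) 11 * exp(2 * t) * cosh(2 * t) /7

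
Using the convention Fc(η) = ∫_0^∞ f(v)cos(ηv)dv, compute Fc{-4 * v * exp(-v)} 4 * (η^2-1)/(η^2+1)^2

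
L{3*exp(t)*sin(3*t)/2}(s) 9/(2*((s - 1)^2 + 9))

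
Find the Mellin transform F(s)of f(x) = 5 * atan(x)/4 -5 * pi * sec(pi * s/2)/(8 * s)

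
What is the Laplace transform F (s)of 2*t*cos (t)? 2*(s^2 - 1)/ (s^2 + 1)^2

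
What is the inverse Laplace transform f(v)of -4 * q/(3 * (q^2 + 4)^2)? -v * sin(2 * v)/3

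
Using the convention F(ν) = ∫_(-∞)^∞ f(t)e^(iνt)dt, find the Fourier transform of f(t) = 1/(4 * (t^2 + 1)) pi * exp(-Abs(ν))/4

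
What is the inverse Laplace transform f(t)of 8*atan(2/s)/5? 8*sin(2*t)/(5*t)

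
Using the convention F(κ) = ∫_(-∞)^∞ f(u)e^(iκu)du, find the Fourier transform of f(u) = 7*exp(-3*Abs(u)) 42/(κ^2 + 9)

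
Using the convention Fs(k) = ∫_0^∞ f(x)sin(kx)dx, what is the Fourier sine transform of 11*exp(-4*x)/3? 11*k/(3*(k^2 + 16))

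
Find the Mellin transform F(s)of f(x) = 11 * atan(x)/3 -11 * pi * sec(pi * s/2)/(6 * s)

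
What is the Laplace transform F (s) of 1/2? 1/ (2*s) 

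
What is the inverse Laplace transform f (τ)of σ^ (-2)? τ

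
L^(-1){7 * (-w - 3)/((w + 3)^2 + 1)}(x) -7 * exp(-3 * x) * cos(x)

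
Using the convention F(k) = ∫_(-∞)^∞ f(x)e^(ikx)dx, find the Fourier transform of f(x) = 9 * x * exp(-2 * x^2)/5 9 * sqrt(2) * I * sqrt(pi) * k * exp(-k^2/8)/40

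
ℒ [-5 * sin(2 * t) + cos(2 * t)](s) s/(s^2 + 4) - 10/(s^2 + 4) 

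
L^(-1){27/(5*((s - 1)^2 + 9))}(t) 9*exp(t)*sin(3*t)/5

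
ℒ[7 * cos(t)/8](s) 7 * s/(8 * (s^2 + 1))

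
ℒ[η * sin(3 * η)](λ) 6 * λ/(λ^2 + 9)^2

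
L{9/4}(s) 9/(4*s)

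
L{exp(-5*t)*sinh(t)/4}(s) 1/(4*((s + 5)^2 - 1))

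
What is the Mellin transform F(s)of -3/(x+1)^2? 3 * pi * (s - 1)/sin(pi * s)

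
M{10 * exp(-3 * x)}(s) 10 * gamma(s)/3^s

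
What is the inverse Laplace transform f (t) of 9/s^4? 3*t^3/2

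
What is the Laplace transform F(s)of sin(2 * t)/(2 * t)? atan(2/s)/2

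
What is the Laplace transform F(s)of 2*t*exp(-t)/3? 2/(3*(s + 1)^2)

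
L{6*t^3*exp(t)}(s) 36/(s - 1)^4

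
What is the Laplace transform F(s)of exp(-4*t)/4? 1/(4*(s + 4))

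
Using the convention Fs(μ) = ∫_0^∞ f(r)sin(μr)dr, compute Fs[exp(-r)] μ/(μ^2 + 1)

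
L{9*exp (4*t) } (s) 9/ (s - 4) 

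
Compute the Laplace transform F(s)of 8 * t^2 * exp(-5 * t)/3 16/(3 * (s + 5)^3)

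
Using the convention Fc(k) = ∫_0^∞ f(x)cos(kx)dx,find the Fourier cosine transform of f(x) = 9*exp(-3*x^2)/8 3*sqrt(3)*sqrt(pi)*exp(-k^2/12)/16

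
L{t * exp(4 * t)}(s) (s - 4)^(-2)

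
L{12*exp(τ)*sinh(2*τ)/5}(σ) 24/(5*((σ - 1)^2 - 4))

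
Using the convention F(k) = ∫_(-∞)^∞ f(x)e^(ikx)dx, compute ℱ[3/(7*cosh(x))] 3*pi/(7*cosh(pi*k/2))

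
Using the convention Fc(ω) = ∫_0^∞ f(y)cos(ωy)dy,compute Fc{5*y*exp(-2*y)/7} 5*(4 - ω^2)/(7*(ω^2 + 4)^2)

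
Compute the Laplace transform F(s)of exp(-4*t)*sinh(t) 1/((s + 4)^2 - 1)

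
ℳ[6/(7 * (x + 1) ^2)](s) -6 * pi * (s - 1) /(7 * sin(pi * s) ) 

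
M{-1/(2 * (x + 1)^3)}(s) -pi * (s - 2) * (s - 1)/(4 * sin(pi * s))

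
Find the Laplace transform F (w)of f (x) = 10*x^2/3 20/ (3*w^3)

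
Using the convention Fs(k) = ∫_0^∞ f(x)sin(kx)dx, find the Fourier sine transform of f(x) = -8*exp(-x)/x -8*atan(k)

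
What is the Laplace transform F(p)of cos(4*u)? p/(p^2 + 16)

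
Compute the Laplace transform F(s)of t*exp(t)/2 1/(2*(s - 1)^2)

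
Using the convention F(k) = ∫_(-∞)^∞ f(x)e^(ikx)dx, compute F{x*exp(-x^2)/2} I*sqrt(pi)*k*exp(-k^2/4)/4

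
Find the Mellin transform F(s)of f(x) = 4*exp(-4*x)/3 2^(2 - 2*s)*gamma(s)/3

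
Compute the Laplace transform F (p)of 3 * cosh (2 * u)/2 3 * p/ (2 * (p^2 - 4))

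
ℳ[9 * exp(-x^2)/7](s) 9 * gamma(s/2)/14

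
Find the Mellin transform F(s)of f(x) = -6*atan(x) 3*pi*sec(pi*s/2)/s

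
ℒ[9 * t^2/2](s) 9/s^3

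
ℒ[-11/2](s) -11/(2 * s)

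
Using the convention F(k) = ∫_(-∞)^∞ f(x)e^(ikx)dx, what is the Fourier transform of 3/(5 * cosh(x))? 3 * pi/(5 * cosh(pi * k/2))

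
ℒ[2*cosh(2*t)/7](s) 2*s/(7*(s^2 - 4))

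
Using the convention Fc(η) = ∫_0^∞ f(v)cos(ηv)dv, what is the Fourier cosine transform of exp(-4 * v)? 4/(η^2 + 16)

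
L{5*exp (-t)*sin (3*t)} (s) 15/ ( (s + 1)^2 + 9)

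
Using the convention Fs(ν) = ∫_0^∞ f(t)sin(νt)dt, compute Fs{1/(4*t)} pi/8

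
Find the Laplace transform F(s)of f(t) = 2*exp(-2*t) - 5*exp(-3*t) 2/(s + 2) - 5/(s + 3)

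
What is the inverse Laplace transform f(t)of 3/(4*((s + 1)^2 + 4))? 3*exp(-t)*sin(2*t)/8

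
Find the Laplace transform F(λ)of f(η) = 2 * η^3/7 12/(7 * λ^4)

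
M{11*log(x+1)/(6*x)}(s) -11*pi*csc(pi*s)/(6*s - 6)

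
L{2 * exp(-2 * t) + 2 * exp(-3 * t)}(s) 2/(s + 3) + 2/(s + 2)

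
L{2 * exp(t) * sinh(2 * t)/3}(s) 4/(3 * ((s - 1)^2 - 4))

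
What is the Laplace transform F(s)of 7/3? 7/(3*s)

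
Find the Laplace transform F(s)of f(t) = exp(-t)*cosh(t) (s + 1)/(s*(s + 2))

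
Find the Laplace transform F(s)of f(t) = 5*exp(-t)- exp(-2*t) 5/(s + 1) - 1/(s + 2)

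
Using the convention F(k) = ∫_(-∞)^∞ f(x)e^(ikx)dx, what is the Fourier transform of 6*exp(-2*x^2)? 3*sqrt(2)*sqrt(pi)*exp(-k^2/8)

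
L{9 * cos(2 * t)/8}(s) 9 * s/(8 * (s^2 + 4))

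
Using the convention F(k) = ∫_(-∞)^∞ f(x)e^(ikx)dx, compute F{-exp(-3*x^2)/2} -sqrt(3)*sqrt(pi)*exp(-k^2/12)/6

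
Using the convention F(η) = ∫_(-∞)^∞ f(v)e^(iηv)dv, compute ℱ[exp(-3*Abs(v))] 6/(η^2 + 9)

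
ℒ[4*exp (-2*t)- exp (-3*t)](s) 4/ (s + 2) - 1/ (s + 3)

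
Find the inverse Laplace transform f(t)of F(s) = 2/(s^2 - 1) 2 * sinh(t)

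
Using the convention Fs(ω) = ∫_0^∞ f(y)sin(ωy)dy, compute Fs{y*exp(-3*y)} 6*ω/(ω^2+9)^2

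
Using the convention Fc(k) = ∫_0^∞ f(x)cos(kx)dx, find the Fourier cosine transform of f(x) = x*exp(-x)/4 (1 - k^2)/(4*(k^2 + 1)^2)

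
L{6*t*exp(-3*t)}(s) 6/(s + 3)^2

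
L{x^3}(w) 6/w^4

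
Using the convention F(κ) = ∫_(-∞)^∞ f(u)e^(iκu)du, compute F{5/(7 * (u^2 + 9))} 5 * pi * exp(-3 * Abs(κ))/21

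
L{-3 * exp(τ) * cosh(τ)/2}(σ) 3 * (1 - σ)/(2 * σ * (σ - 2))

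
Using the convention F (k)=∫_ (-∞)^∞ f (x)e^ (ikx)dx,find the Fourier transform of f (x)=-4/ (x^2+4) -2 * pi * exp (-2 * Abs (k))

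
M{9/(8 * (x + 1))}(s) 9 * pi * csc(pi * s)/8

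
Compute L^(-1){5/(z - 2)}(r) 5 * exp(2 * r)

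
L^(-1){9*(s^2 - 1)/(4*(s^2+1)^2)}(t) 9*t*cos(t)/4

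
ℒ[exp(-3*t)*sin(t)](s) 1/((s+3)^2+1)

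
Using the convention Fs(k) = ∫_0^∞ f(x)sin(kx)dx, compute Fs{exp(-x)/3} k/(3 * (k^2 + 1))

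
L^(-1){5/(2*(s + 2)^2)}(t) 5*t*exp(-2*t)/2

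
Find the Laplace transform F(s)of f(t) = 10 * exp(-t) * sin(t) 10/((s+1)^2+1)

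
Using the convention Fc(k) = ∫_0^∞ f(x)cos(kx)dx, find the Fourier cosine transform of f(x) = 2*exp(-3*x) 6/(k^2+9)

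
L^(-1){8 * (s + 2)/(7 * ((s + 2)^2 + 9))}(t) 8 * exp(-2 * t) * cos(3 * t)/7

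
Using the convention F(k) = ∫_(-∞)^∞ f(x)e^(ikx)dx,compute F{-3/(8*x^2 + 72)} -pi*exp(-3*Abs(k))/8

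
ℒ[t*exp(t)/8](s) 1/(8*(s - 1)^2)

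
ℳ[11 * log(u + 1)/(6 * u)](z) -11 * pi * csc(pi * z)/(6 * z - 6)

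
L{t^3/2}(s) 3/s^4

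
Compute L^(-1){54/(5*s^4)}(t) 9*t^3/5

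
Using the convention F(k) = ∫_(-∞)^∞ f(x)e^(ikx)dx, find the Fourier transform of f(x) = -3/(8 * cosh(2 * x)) -3 * pi/(16 * cosh(pi * k/4))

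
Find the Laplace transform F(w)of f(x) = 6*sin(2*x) 12/(w^2 + 4)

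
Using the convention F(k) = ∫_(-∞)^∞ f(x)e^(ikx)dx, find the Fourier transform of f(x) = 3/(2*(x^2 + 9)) pi*exp(-3*Abs(k))/2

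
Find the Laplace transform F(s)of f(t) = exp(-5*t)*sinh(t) 1/((s + 5)^2 - 1)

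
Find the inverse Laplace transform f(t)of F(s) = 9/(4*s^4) 3*t^3/8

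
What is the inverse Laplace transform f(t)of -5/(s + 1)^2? -5 * t * exp(-t)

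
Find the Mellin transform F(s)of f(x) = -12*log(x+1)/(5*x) 12*pi*csc(pi*s)/(5*(s - 1))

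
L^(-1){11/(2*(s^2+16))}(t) 11*sin(4*t)/8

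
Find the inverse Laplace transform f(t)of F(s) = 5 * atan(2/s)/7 5 * sin(2 * t)/(7 * t)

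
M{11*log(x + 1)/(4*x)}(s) -11*pi*csc(pi*s)/(4*s - 4)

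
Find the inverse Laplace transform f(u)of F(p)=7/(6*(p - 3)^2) 7*u*exp(3*u)/6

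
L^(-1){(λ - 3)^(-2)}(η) η * exp(3 * η)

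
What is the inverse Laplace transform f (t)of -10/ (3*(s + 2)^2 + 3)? -10*exp (-2*t)*sin (t)/3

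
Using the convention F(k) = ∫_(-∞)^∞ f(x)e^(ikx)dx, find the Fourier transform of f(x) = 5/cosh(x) 5*pi/cosh(pi*k/2)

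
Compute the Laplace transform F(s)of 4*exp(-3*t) 4/(s + 3)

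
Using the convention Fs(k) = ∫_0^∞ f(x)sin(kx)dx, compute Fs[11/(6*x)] 11*pi/12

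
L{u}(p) p^(-2)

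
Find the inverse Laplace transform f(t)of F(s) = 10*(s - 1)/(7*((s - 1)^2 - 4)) 10*exp(t)*cosh(2*t)/7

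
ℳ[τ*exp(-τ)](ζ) gamma(ζ+1)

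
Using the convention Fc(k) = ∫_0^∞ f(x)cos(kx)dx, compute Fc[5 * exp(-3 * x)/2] 15/(2 * (k^2 + 9))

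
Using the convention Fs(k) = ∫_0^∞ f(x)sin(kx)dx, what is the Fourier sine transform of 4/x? 2 * pi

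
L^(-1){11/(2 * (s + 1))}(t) 11 * exp(-t)/2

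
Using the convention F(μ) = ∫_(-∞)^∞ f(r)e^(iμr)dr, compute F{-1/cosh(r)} -pi/cosh(pi*μ/2)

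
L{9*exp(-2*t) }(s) 9/(s + 2) 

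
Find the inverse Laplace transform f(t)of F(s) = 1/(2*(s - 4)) exp(4*t)/2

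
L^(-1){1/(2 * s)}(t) 1/2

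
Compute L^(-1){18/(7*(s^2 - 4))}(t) 9*sinh(2*t)/7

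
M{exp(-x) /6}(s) gamma(s) /6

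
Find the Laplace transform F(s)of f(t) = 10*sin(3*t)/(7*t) 10*atan(3/s)/7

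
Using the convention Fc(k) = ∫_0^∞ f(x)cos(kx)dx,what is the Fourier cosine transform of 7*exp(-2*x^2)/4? 7*sqrt(2)*sqrt(pi)*exp(-k^2/8)/16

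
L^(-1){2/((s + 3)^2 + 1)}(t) 2 * exp(-3 * t) * sin(t)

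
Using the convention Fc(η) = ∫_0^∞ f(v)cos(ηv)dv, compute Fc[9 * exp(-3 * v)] 27/(η^2 + 9)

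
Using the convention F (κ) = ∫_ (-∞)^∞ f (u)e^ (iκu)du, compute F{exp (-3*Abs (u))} 6/ (κ^2 + 9)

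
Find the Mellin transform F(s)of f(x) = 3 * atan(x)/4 -3 * pi * sec(pi * s/2)/(8 * s)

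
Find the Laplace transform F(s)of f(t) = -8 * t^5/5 -192/s^6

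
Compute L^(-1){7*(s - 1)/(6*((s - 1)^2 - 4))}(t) 7*exp(t)*cosh(2*t)/6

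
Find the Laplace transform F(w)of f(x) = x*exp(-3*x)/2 1/(2*(w + 3)^2)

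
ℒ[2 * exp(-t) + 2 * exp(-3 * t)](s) 2/(s + 1) + 2/(s + 3)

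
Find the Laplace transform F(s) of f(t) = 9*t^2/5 18/(5*s^3) 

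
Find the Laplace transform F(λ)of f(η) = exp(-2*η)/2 1/(2*(λ + 2))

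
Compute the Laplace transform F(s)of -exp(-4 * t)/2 -1/(2 * s + 8)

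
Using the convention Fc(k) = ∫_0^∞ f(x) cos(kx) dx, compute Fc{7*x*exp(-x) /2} 7*(1 - k^2) /(2*(k^2 + 1) ^2) 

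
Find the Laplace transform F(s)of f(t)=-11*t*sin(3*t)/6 -11*s/(s^2 + 9)^2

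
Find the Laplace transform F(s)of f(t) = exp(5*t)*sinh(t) 1/((s - 5)^2 - 1)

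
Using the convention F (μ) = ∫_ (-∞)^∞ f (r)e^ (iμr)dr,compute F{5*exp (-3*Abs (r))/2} 15/ (μ^2 + 9)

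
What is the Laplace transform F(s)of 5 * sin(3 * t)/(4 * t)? 5 * atan(3/s)/4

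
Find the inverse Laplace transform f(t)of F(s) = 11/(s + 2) 11 * exp(-2 * t)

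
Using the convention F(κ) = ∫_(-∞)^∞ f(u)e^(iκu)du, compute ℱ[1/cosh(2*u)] pi/(2*cosh(pi*κ/4))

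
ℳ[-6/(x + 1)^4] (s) -gamma(s)*gamma(4 - s)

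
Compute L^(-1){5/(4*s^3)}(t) 5*t^2/8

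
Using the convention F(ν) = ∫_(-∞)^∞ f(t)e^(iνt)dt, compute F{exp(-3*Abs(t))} 6/(ν^2+9)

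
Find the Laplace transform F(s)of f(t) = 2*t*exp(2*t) 2/(s - 2)^2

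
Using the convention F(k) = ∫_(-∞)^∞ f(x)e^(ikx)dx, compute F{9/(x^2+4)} 9*pi*exp(-2*Abs(k))/2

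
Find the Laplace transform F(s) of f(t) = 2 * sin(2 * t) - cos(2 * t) 4/(s^2 + 4) - s/(s^2 + 4) 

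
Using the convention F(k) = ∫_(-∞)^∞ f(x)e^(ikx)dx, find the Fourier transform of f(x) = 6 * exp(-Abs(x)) 12/(k^2 + 1)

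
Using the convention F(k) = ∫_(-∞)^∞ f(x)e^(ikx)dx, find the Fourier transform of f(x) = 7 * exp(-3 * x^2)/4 7 * sqrt(3) * sqrt(pi) * exp(-k^2/12)/12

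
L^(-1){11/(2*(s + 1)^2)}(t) 11*t*exp(-t)/2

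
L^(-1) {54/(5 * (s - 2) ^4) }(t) 9 * t^3 * exp(2 * t) /5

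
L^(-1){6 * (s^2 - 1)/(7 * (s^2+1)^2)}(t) 6 * t * cos(t)/7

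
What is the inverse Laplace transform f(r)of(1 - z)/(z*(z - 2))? -exp(r)*cosh(r)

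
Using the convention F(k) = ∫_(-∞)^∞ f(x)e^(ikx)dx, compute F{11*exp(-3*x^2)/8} 11*sqrt(3)*sqrt(pi)*exp(-k^2/12)/24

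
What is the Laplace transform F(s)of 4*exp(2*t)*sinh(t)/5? 4/(5*((s - 2)^2 - 1))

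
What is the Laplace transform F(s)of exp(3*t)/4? 1/(4*(s - 3))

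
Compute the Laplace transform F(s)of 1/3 1/(3*s)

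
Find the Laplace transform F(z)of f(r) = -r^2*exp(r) -2/(z - 1)^3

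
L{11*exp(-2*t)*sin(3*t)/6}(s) 11/(2*((s + 2)^2 + 9))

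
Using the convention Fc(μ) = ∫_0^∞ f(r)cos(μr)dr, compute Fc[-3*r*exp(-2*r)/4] 3*(μ^2 - 4)/(4*(μ^2 + 4)^2)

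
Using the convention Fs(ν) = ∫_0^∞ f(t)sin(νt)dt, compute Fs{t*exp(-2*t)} 4*ν/(ν^2 + 4)^2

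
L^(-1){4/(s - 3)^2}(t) 4*t*exp(3*t)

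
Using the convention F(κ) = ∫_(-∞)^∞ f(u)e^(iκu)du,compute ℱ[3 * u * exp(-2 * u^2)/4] 3 * sqrt(2) * I * sqrt(pi) * κ * exp(-κ^2/8)/32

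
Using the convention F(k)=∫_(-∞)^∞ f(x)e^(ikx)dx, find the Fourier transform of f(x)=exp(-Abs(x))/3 2/(3*(k^2 + 1))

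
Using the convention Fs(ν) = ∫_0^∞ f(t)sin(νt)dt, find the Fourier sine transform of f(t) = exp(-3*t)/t atan(ν/3)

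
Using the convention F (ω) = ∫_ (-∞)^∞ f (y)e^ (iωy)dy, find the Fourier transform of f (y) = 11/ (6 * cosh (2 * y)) 11 * pi/ (12 * cosh (pi * ω/4))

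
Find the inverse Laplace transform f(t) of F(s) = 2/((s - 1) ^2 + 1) 2*exp(t)*sin(t) 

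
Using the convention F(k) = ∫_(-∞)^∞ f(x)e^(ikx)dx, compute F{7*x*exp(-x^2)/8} 7*I*sqrt(pi)*k*exp(-k^2/4)/16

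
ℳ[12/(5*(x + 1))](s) 12*pi*csc(pi*s)/5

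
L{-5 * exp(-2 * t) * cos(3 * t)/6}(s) 5 * (-s - 2)/(6 * ((s+2)^2+9))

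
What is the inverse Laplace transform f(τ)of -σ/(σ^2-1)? -cosh(τ)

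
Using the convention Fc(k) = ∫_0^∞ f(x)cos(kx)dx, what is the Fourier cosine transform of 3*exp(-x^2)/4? 3*sqrt(pi)*exp(-k^2/4)/8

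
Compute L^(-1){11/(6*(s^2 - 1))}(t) 11*sinh(t)/6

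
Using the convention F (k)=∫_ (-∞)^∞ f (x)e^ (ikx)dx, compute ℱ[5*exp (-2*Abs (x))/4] 5/ (k^2 + 4)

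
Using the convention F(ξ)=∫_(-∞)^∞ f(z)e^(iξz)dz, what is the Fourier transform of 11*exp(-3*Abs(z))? 66/(ξ^2 + 9)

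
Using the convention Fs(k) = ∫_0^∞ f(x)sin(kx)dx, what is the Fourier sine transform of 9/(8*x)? 9*pi/16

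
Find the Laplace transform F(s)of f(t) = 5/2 5/(2 * s)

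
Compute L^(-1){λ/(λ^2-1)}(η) cosh(η)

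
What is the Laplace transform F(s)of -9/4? -9/(4 * s)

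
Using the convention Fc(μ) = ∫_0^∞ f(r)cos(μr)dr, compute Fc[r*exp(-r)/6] (1 - μ^2)/(6*(μ^2+1)^2)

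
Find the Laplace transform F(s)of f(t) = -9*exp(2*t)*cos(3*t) 9*(2 - s)/((s - 2)^2 + 9)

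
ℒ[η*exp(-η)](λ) (λ + 1)^(-2)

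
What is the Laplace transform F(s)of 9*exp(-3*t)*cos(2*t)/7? 9*(s + 3)/(7*((s + 3)^2 + 4))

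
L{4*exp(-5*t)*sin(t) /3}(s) 4/(3*((s + 5) ^2 + 1) ) 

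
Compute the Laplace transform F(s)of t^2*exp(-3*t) 2/(s + 3)^3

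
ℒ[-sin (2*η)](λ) -2/ (λ^2 + 4)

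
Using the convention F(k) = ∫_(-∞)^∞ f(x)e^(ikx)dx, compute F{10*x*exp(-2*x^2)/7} 5*sqrt(2)*I*sqrt(pi)*k*exp(-k^2/8)/28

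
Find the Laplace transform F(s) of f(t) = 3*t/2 3/(2*s^2) 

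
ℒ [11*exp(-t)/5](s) 11/(5*(s + 1))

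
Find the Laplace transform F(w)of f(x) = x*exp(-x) (w + 1)^(-2)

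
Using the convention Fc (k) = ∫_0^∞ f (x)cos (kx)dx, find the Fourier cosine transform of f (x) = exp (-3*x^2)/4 sqrt (3)*sqrt (pi)*exp (-k^2/12)/24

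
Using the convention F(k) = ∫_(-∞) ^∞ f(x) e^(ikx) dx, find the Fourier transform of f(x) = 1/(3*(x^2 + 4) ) pi*exp(-2*Abs(k) ) /6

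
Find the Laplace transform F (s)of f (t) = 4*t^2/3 8/ (3*s^3)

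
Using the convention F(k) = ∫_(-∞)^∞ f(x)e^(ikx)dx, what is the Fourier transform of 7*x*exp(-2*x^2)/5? 7*sqrt(2)*I*sqrt(pi)*k*exp(-k^2/8)/40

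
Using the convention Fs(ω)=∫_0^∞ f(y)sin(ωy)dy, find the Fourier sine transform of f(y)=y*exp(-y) 2*ω/(ω^2 + 1)^2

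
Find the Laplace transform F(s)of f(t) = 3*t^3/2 9/s^4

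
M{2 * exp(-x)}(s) 2 * gamma(s)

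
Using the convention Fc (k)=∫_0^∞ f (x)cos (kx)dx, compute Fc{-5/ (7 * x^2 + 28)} -5 * pi * exp (-2 * k)/28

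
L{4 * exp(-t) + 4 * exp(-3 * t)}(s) 4/(s + 3) + 4/(s + 1)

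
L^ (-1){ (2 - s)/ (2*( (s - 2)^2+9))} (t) -exp (2*t)*cos (3*t)/2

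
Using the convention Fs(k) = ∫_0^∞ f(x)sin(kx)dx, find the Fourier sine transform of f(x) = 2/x pi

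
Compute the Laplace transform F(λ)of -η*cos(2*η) (4 - λ^2)/(λ^2 + 4)^2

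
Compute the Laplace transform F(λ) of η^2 2/λ^3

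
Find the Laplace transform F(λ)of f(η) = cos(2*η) λ/(λ^2 + 4)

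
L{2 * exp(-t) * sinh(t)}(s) 2/(s * (s + 2))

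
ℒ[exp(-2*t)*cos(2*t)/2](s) (s + 2)/(2*((s + 2)^2 + 4))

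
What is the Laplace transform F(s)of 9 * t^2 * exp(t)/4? 9/(2 * (s - 1)^3)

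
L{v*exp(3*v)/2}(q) 1/(2*(q - 3)^2)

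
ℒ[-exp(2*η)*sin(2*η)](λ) -2/((λ - 2)^2 + 4)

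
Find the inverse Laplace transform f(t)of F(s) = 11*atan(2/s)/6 11*sin(2*t)/(6*t)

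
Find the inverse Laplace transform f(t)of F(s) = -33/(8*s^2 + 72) -11*sin(3*t)/8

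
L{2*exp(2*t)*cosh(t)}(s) 2*(s - 2)/((s - 2)^2 - 1)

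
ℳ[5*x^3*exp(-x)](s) 5*gamma(s + 3)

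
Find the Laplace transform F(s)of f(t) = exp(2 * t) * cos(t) (s - 2)/((s - 2)^2 + 1)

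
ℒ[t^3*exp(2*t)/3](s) 2/(s - 2)^4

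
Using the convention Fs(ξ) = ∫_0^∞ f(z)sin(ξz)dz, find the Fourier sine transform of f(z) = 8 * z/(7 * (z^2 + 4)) 4 * pi * exp(-2 * ξ)/7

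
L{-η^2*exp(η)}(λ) -2/(λ - 1)^3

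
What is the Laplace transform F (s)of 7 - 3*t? 7/s - 3/s^2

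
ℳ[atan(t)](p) -pi * sec(pi * p/2)/(2 * p)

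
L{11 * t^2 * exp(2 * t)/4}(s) 11/(2 * (s - 2)^3)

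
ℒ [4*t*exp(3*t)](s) 4/(s - 3)^2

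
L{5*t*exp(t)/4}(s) 5/(4*(s - 1)^2)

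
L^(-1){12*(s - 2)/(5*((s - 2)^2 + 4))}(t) 12*exp(2*t)*cos(2*t)/5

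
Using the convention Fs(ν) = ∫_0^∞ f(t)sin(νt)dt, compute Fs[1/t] pi/2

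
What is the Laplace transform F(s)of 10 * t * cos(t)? 10 * (s^2 - 1)/(s^2 + 1)^2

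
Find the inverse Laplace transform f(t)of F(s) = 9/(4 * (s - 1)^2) 9 * t * exp(t)/4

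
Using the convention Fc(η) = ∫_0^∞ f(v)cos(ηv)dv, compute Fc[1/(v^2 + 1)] pi*exp(-η)/2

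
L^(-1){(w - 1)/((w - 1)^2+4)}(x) exp(x) * cos(2 * x)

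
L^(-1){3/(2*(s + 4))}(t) 3*exp(-4*t)/2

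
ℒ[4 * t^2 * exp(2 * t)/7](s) 8/(7 * (s - 2)^3)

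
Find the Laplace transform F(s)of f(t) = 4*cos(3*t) 4*s/(s^2 + 9)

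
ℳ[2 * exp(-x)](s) 2 * gamma(s) 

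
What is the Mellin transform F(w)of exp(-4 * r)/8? gamma(w)/(8 * 2^(2 * w))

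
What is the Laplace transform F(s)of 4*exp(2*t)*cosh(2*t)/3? 4*(s - 2)/(3*s*(s - 4))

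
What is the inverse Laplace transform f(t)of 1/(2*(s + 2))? exp(-2*t)/2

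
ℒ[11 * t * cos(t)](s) 11 * (s^2-1) /(s^2+1) ^2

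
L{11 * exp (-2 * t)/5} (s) 11/ (5 * (s + 2))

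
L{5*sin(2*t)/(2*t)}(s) 5*atan(2/s)/2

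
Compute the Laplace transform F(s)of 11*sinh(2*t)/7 22/(7*(s^2-4))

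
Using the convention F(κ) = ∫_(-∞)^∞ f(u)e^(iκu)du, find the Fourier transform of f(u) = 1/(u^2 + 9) pi*exp(-3*Abs(κ))/3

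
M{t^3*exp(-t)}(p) gamma(p + 3)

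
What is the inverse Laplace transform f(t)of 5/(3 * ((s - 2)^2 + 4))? 5 * exp(2 * t) * sin(2 * t)/6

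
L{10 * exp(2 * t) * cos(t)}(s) 10 * (s - 2)/((s - 2)^2 + 1)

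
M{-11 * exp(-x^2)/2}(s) -11 * gamma(s/2)/4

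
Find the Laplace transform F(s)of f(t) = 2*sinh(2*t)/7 4/(7*(s^2 - 4))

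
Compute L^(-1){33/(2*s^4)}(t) 11*t^3/4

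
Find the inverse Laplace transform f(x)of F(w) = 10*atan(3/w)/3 10*sin(3*x)/(3*x)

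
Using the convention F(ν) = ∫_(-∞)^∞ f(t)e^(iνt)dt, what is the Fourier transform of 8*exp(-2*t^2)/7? 4*sqrt(2)*sqrt(pi)*exp(-ν^2/8)/7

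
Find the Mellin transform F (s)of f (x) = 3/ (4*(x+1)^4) gamma (s)*gamma (4 - s)/8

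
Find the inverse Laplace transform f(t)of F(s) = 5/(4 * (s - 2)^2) 5 * t * exp(2 * t)/4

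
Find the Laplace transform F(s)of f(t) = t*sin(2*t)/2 2*s/(s^2 + 4)^2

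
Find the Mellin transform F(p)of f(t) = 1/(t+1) pi*csc(pi*p)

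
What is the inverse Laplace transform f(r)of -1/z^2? -r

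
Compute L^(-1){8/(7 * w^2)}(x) 8 * x/7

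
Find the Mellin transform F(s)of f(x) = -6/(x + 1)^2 6 * pi * (s - 1)/sin(pi * s)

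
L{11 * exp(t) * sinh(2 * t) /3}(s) 22/(3 * ((s - 1) ^2-4) ) 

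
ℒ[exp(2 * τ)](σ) 1/(σ - 2)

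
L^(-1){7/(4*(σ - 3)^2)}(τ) 7*τ*exp(3*τ)/4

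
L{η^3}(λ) 6/λ^4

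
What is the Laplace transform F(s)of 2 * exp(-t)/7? 2/(7 * (s + 1))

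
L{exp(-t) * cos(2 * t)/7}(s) (s+1)/(7 * ((s+1)^2+4))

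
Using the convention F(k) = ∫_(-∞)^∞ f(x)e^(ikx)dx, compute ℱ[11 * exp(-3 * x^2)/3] 11 * sqrt(3) * sqrt(pi) * exp(-k^2/12)/9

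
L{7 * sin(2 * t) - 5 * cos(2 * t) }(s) 14/(s^2 + 4) - 5 * s/(s^2 + 4) 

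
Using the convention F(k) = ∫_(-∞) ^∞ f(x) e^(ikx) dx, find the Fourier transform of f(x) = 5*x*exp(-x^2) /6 5*I*sqrt(pi)*k*exp(-k^2/4) /12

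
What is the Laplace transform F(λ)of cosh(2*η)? λ/(λ^2 - 4)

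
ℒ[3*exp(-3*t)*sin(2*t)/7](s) 6/(7*((s + 3)^2 + 4))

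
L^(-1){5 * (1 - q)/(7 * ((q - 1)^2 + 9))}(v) -5 * exp(v) * cos(3 * v)/7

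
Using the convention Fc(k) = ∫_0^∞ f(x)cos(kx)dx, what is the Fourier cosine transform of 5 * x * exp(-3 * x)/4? 5 * (9 - k^2)/(4 * (k^2 + 9)^2)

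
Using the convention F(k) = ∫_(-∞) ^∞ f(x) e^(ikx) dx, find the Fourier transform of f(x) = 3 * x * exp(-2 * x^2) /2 3 * sqrt(2) * I * sqrt(pi) * k * exp(-k^2/8) /16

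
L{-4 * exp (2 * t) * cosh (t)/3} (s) 4 * (2 - s)/ (3 * ( (s - 2)^2-1))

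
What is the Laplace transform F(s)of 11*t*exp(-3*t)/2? 11/(2*(s+3)^2)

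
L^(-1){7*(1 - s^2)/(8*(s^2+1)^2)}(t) -7*t*cos(t)/8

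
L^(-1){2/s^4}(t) t^3/3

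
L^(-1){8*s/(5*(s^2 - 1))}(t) 8*cosh(t)/5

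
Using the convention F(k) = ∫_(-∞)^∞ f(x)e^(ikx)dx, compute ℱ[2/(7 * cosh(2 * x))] pi/(7 * cosh(pi * k/4))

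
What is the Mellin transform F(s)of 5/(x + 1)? 5 * pi * csc(pi * s)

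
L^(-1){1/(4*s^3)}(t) t^2/8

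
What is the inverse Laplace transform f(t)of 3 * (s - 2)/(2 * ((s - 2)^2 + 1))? 3 * exp(2 * t) * cos(t)/2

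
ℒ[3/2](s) 3/(2*s)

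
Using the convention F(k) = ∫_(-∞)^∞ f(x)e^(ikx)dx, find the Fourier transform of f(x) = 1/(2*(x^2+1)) pi*exp(-Abs(k))/2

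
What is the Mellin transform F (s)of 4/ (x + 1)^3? 2*pi*(s - 2)*(s - 1)/sin (pi*s)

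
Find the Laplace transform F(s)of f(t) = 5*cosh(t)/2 5*s/(2*(s^2 - 1))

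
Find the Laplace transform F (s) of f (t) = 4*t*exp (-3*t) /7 4/ (7*(s + 3) ^2) 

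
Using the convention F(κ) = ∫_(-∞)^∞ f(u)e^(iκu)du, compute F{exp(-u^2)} sqrt(pi) * exp(-κ^2/4)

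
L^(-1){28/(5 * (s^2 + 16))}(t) 7 * sin(4 * t)/5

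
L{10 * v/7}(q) 10/(7 * q^2)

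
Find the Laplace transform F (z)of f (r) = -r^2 -2/z^3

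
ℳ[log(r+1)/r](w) -pi*csc(pi*w)/(w - 1)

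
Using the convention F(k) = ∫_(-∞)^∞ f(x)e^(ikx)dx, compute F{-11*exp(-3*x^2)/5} -11*sqrt(3)*sqrt(pi)*exp(-k^2/12)/15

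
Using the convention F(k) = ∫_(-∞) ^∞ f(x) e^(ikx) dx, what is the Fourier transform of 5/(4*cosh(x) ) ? 5*pi/(4*cosh(pi*k/2) ) 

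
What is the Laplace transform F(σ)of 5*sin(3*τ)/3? 5/(σ^2 + 9)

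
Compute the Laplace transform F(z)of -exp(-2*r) -1/(z + 2)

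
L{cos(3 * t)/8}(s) s/(8 * (s^2 + 9))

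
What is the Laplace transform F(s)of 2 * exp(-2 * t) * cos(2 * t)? 2 * (s+2)/((s+2)^2+4)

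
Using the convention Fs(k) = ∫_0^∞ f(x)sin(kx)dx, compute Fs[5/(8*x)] 5*pi/16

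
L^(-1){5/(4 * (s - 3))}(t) 5 * exp(3 * t)/4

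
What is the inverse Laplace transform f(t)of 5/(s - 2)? 5 * exp(2 * t)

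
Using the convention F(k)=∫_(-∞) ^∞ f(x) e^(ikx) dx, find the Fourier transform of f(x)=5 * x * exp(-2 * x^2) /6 5 * sqrt(2) * I * sqrt(pi) * k * exp(-k^2/8) /48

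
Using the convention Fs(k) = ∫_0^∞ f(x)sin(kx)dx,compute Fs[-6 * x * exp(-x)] -12 * k/(k^2 + 1)^2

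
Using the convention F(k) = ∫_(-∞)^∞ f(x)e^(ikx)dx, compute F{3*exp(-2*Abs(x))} 12/(k^2 + 4)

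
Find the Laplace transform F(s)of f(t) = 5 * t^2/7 10/(7 * s^3)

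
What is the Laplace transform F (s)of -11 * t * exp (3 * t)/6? -11/ (6 * (s - 3)^2)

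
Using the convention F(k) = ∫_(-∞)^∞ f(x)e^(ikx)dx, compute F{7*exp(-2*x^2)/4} 7*sqrt(2)*sqrt(pi)*exp(-k^2/8)/8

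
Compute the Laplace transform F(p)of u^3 6/p^4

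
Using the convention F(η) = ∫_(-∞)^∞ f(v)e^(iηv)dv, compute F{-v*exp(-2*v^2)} -sqrt(2)*I*sqrt(pi)*η*exp(-η^2/8)/8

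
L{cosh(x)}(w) w/(w^2 - 1)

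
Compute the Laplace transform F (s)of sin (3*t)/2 3/ (2*(s^2 + 9))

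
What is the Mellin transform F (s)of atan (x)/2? -pi * sec (pi * s/2)/ (4 * s)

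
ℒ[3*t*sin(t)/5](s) 6*s/(5*(s^2+1)^2)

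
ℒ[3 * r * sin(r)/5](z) 6 * z/(5 * (z^2 + 1)^2)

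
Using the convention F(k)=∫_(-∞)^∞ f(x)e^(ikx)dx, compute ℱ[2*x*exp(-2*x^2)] sqrt(2)*I*sqrt(pi)*k*exp(-k^2/8)/4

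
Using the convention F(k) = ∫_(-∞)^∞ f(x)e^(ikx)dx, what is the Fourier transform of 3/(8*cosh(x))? 3*pi/(8*cosh(pi*k/2))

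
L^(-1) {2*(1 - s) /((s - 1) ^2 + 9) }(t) -2*exp(t)*cos(3*t) 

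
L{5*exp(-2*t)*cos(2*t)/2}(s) 5*(s + 2)/(2*((s + 2)^2 + 4))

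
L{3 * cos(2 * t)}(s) 3 * s/(s^2+4)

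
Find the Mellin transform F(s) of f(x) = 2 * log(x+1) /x -2 * pi * csc(pi * s) /(s - 1) 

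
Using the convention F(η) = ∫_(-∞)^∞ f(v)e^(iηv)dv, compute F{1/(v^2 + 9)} pi*exp(-3*Abs(η))/3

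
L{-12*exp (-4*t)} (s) -12/ (s+4)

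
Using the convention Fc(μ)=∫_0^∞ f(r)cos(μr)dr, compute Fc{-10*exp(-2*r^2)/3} -5*sqrt(2)*sqrt(pi)*exp(-μ^2/8)/6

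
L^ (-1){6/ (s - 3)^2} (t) 6 * t * exp (3 * t)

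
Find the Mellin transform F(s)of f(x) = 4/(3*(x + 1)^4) 2*gamma(s)*gamma(4 - s)/9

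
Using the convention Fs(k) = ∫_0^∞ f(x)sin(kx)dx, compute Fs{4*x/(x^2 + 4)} 2*pi*exp(-2*k)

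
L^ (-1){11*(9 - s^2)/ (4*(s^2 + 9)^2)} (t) -11*t*cos (3*t)/4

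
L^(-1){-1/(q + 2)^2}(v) -v*exp(-2*v)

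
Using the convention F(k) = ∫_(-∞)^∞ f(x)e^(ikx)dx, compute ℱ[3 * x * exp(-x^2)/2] 3 * I * sqrt(pi) * k * exp(-k^2/4)/4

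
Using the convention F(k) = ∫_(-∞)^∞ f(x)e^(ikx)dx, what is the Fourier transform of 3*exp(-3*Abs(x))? 18/(k^2 + 9)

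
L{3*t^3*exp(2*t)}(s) 18/(s - 2)^4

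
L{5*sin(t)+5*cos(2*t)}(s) 5*s/(s^2+4)+5/(s^2+1)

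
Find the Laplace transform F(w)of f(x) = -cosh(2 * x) -w/(w^2 - 4)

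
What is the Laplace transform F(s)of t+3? s^(-2)+3/s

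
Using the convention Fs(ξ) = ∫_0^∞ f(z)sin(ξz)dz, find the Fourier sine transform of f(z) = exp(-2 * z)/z atan(ξ/2)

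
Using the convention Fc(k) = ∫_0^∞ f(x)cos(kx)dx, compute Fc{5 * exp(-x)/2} 5/(2 * (k^2 + 1))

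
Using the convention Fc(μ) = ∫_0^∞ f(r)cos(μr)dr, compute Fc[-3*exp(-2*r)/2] -3/(μ^2 + 4)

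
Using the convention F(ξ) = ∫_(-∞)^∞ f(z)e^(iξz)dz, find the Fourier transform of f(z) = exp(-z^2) sqrt(pi)*exp(-ξ^2/4)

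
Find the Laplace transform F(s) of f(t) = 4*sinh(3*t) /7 12/(7*(s^2 - 9) ) 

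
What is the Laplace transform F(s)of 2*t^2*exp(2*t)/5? 4/(5*(s - 2)^3)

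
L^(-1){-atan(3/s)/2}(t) -sin(3*t)/(2*t)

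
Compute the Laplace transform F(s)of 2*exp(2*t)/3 2/(3*(s - 2))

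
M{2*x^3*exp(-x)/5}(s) 2*gamma(s + 3)/5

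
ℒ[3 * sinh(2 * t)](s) 6/(s^2 - 4)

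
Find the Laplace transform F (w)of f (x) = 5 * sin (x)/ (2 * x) 5 * atan (1/w)/2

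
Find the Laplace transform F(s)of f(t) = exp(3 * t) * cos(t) (s - 3)/((s - 3)^2 + 1)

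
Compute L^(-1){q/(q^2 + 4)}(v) cos(2*v)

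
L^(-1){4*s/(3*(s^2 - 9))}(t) 4*cosh(3*t)/3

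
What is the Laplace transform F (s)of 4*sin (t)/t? 4*atan (1/s)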